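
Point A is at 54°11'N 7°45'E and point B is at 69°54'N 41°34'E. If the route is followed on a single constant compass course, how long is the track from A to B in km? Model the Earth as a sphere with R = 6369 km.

Rhumb course C = atan2(Δλ, Δψ) with Δψ = ln[tan(π/4+φ₂/2)/tan(π/4+φ₁/2)] = +0.6007, Δλ = +0.5902 → C = 44.50°
d = R·|Δφ| / |cos C| = 6369·0.27431 / 0.71330 = 2449 km

2449 km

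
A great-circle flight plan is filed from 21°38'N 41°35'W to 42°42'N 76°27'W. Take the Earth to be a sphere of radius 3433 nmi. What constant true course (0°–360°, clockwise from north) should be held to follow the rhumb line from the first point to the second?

Meridional parts: M(φ₁)=+0.3869, M(φ₂)=+0.8257 → ΔM = +0.4388;  Δλ = -0.6085 rad
tan C = Δλ / ΔM = -1.3868 → C = 305.80°

305.8°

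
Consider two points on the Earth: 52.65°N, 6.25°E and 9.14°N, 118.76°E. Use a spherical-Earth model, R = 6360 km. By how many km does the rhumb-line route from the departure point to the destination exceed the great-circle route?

Great circle: cos σ = sin φ₁ sin φ₂ + cos φ₁ cos φ₂ cos Δλ,  σ = 1.6740 rad → d_gc = 10646.8 km
Rhumb line: Δψ = -0.9245, q = Δφ/Δψ = 0.8214, d_rh = R√(Δφ²+q²Δλ²) = 11338.4 km
Excess = 11338.4 − 10646.8 = 691.6 ≈ 692 km

692 km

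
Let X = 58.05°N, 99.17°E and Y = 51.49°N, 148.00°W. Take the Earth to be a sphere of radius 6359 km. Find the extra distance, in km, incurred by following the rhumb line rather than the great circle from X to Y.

850 km

Great circle: cos σ = sin φ₁ sin φ₂ + cos φ₁ cos φ₂ cos Δλ,  σ = 1.0050 rad → d_gc = 6390.6 km
Rhumb line: Δψ = -0.1990, q = Δφ/Δψ = 0.5753, d_rh = R√(Δφ²+q²Δλ²) = 7240.6 km
Excess = 7240.6 − 6390.6 = 850.0 ≈ 850 km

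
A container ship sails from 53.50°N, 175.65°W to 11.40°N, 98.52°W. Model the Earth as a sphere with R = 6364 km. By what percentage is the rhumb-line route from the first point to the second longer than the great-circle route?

2.7%

Great circle: σ = 1.2779 rad → d_gc = Rσ = 8132.3 km
Rhumb: Δφ = -0.7348, Δλ = +1.3462, Δψ = -0.9091, q = Δφ/Δψ = 0.8082 → d_rh = R√(Δφ²+q²Δλ²) = 8355.3 km
Excess = (8355.3 − 8132.3) / 8132.3 = 223.0 / 8132.3 = 2.74% ≈ 2.7%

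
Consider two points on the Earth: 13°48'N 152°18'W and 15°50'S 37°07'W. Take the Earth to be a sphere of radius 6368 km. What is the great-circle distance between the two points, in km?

13066 km

Haversine: a = sin²(Δφ/2)+cos φ₁ cos φ₂ sin²(Δλ/2) = 0.73132;  σ = 2·atan2(√a,√(1−a))
σ = 117.557° → d = Rσ = 6368·2.05176 = 13066 km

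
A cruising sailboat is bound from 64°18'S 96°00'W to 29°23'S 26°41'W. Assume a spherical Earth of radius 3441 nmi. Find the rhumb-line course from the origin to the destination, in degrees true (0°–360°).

52.1°

Δψ = ln[tan(π/4+φ₂/2)/tan(π/4+φ₁/2)] = +0.9410
Δλ = +1.2098 rad (taken the short way round)
course = atan2(Δλ, Δψ) = 52.12°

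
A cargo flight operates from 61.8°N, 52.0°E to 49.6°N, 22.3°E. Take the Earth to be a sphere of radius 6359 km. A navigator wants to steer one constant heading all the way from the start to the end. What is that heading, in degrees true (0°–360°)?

233.6°

Meridional parts: M(φ₁)=+1.3816, M(φ₂)=+0.9999 → ΔM = -0.3817;  Δλ = -0.5184 rad
tan C = Δλ / ΔM = +1.3580 → C = 233.63°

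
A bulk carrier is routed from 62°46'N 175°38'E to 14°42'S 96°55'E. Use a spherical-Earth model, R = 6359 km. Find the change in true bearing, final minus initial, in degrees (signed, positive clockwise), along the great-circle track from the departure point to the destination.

-46.4°

At departure: θ₁ = atan2(sin Δλ cos φ₂, cos φ₁ sin φ₂ − sin φ₁ cos φ₂ cos Δλ) = 253.31°
At arrival: θ₂ = atan2(sin Δλ cos φ₁, −cos φ₂ sin φ₁ + sin φ₂ cos φ₁ cos Δλ) = 206.95°
Δθ = θ₂ − θ₁ = -46.4°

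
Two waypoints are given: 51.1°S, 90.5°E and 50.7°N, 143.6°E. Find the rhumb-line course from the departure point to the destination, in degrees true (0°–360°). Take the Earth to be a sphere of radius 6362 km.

24.1°

Meridional parts: M(φ₁)=-1.0409, M(φ₂)=+1.0298 → ΔM = +2.0707;  Δλ = +0.9268 rad
tan C = Δλ / ΔM = +0.4476 → C = 24.11°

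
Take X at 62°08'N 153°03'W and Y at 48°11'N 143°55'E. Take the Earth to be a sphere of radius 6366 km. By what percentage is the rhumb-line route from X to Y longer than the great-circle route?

3.6%

Great circle: σ = 0.6432 rad → d_gc = Rσ = 4094.6 km
Rhumb: Δφ = -0.2435, Δλ = -1.1001, Δψ = -0.4317, q = Δφ/Δψ = 0.5640 → d_rh = R√(Δφ²+q²Δλ²) = 4243.1 km
Excess = (4243.1 − 4094.6) / 4094.6 = 148.5 / 4094.6 = 3.63% ≈ 3.6%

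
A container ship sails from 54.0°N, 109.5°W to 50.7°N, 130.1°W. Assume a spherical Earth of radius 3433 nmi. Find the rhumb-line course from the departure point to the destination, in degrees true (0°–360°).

255.3°

Meridional parts: M(φ₁)=+1.1242, M(φ₂)=+1.0298 → ΔM = -0.0943;  Δλ = -0.3595 rad
tan C = Δλ / ΔM = +3.8108 → C = 255.30°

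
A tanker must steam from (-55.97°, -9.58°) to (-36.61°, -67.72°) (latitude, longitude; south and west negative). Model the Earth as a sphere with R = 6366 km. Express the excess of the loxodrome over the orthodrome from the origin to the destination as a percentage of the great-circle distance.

Great circle: σ = 0.7505 rad → d_gc = Rσ = 4777.6 km
Rhumb: Δφ = +0.3379, Δλ = -1.0147, Δψ = +0.4966, q = Δφ/Δψ = 0.6804 → d_rh = R√(Δφ²+q²Δλ²) = 4893.3 km
Excess = (4893.3 − 4777.6) / 4777.6 = 115.7 / 4777.6 = 2.42% ≈ 2.4%

2.4%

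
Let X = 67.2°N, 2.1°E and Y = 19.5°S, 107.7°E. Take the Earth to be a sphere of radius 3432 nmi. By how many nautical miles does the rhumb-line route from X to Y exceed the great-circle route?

Great circle: cos σ = sin φ₁ sin φ₂ + cos φ₁ cos φ₂ cos Δλ,  σ = 1.9888 rad → d_gc = 6825.6 nmi
Rhumb line: Δψ = -1.9484, q = Δφ/Δψ = 0.7766, d_rh = R√(Δφ²+q²Δλ²) = 7148.7 nmi
Excess = 7148.7 − 6825.6 = 323.1 ≈ 323 nmi

323 nmi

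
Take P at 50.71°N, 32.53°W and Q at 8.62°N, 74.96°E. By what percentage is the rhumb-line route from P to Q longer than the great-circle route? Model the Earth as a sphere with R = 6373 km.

Great circle: σ = 1.6430 rad → d_gc = Rσ = 10471.0 km
Rhumb: Δφ = -0.7346, Δλ = +1.8761, Δψ = -0.8791, q = Δφ/Δψ = 0.8356 → d_rh = R√(Δφ²+q²Δλ²) = 11033.6 km
Excess = (11033.6 − 10471.0) / 10471.0 = 562.6 / 10471.0 = 5.37% ≈ 5.4%

5.4%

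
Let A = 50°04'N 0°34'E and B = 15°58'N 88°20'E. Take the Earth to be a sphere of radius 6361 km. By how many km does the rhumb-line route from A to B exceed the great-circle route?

316 km

Great circle: cos σ = sin φ₁ sin φ₂ + cos φ₁ cos φ₂ cos Δλ,  σ = 1.3336 rad → d_gc = 8483.0 km
Rhumb line: Δψ = -0.7301, q = Δφ/Δψ = 0.8151, d_rh = R√(Δφ²+q²Δλ²) = 8798.6 km
Excess = 8798.6 − 8483.0 = 315.6 ≈ 316 km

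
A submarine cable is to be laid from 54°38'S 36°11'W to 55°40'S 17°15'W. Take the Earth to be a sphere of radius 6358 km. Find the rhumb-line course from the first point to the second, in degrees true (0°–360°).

95.5°

Δψ = ln[tan(π/4+φ₂/2)/tan(π/4+φ₁/2)] = -0.0316
Δλ = +0.3304 rad (taken the short way round)
course = atan2(Δλ, Δψ) = 95.46°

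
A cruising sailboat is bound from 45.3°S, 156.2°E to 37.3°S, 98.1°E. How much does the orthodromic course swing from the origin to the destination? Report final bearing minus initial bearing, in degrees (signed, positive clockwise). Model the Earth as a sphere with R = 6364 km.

At departure: θ₁ = atan2(sin Δλ cos φ₂, cos φ₁ sin φ₂ − sin φ₁ cos φ₂ cos Δλ) = 259.31°
At arrival: θ₂ = atan2(sin Δλ cos φ₁, −cos φ₂ sin φ₁ + sin φ₂ cos φ₁ cos Δλ) = 299.67°
Δθ = θ₂ − θ₁ = +40.4°

+40.4°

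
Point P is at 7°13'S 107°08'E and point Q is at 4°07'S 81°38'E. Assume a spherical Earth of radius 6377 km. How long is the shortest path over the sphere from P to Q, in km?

cos σ = sin φ₁ sin φ₂ + cos φ₁ cos φ₂ cos Δλ
      = sin(-7.22°)sin(-4.12°) + cos(-7.22°)cos(-4.12°)cos(-25.50°) = 0.9021
σ = 25.559° → d = Rσ = 6377·0.44609 = 2845 km

2845 km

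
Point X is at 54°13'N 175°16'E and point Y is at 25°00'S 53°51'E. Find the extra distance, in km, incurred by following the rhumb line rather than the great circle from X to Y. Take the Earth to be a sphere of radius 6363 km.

466 km

Great circle: cos σ = sin φ₁ sin φ₂ + cos φ₁ cos φ₂ cos Δλ,  σ = 2.2384 rad → d_gc = 14242.7 km
Rhumb line: Δψ = -1.5815, q = Δφ/Δψ = 0.8742, d_rh = R√(Δφ²+q²Δλ²) = 14708.9 km
Excess = 14708.9 − 14242.7 = 466.2 ≈ 466 km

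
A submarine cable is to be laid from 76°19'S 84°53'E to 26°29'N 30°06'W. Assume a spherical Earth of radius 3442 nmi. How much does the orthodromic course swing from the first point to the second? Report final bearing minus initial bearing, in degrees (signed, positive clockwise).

+93.3°

Initial bearing θ₁ = atan2(sin Δλ cos φ₂, cos φ₁ sin φ₂ − sin φ₁ cos φ₂ cos Δλ) = 252.11°
Final bearing θ₂ = (initial bearing from the destination back to the start) + 180° = 345.43°
Δθ = θ₂ − θ₁ = +93.3°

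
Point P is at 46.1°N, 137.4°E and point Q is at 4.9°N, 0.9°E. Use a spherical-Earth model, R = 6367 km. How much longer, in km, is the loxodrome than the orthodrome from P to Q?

Great circle: cos σ = sin φ₁ sin φ₂ + cos φ₁ cos φ₂ cos Δλ,  σ = 2.0259 rad → d_gc = 12899.2 km
Rhumb line: Δψ = -0.8232, q = Δφ/Δψ = 0.8736, d_rh = R√(Δφ²+q²Δλ²) = 14019.2 km
Excess = 14019.2 − 12899.2 = 1120.0 ≈ 1120 km

1120 km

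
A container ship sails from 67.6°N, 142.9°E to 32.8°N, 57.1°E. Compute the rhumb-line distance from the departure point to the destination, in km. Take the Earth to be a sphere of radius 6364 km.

Rhumb course C = atan2(Δλ, Δψ) with Δψ = ln[tan(π/4+φ₂/2)/tan(π/4+φ₁/2)] = -1.0129, Δλ = -1.4975 → C = 235.93°
d = R·|Δφ| / |cos C| = 6364·0.60737 / 0.56026 = 6899 km

6899 km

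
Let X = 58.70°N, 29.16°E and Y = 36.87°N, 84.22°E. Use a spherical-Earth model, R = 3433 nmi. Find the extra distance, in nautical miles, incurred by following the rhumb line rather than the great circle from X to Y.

56 nmi

Great circle: cos σ = sin φ₁ sin φ₂ + cos φ₁ cos φ₂ cos Δλ,  σ = 0.7217 rad → d_gc = 2477.5 nmi
Rhumb line: Δψ = -0.5793, q = Δφ/Δψ = 0.6577, d_rh = R√(Δφ²+q²Δλ²) = 2533.5 nmi
Excess = 2533.5 − 2477.5 = 56.0 ≈ 56 nmi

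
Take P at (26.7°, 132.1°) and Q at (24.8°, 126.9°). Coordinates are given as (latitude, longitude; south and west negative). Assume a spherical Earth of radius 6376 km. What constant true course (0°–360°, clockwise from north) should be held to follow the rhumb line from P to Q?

247.9°

Δψ = ln[tan(π/4+φ₂/2)/tan(π/4+φ₁/2)] = -0.0368
Δλ = -0.0908 rad (taken the short way round)
course = atan2(Δλ, Δψ) = 247.92°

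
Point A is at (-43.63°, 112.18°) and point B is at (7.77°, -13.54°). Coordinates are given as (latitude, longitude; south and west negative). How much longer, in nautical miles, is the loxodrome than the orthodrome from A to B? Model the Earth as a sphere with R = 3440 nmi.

Great circle: cos σ = sin φ₁ sin φ₂ + cos φ₁ cos φ₂ cos Δλ,  σ = 2.1083 rad → d_gc = 7252.5 nmi
Rhumb line: Δψ = +0.9840, q = Δφ/Δψ = 0.9117, d_rh = R√(Δφ²+q²Δλ²) = 7541.9 nmi
Excess = 7541.9 − 7252.5 = 289.4 ≈ 289 nmi

289 nmi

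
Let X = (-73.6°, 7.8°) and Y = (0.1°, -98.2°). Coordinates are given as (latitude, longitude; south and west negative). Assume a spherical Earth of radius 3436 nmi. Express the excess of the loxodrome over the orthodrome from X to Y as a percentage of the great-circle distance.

Great circle: σ = 1.6504 rad → d_gc = Rσ = 5670.7 nmi
Rhumb: Δφ = +1.2863, Δλ = -1.8500, Δψ = +1.9390, q = Δφ/Δψ = 0.6634 → d_rh = R√(Δφ²+q²Δλ²) = 6108.8 nmi
Excess = (6108.8 − 5670.7) / 5670.7 = 438.1 / 5670.7 = 7.73% ≈ 7.7%

7.7%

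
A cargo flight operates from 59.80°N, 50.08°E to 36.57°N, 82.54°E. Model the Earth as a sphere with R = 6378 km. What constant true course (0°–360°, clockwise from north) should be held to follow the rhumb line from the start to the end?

Meridional parts: M(φ₁)=+1.3100, M(φ₂)=+0.6866 → ΔM = -0.6234;  Δλ = +0.5665 rad
tan C = Δλ / ΔM = -0.9088 → C = 137.74°

137.7°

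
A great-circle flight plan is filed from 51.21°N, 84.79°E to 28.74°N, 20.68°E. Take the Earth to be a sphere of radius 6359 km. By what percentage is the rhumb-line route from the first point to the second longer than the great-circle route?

2.4%

Great circle: σ = 0.9089 rad → d_gc = Rσ = 5779.5 km
Rhumb: Δφ = -0.3922, Δλ = -1.1189, Δψ = -0.5199, q = Δφ/Δψ = 0.7543 → d_rh = R√(Δφ²+q²Δλ²) = 5918.4 km
Excess = (5918.4 − 5779.5) / 5779.5 = 138.9 / 5779.5 = 2.40% ≈ 2.4%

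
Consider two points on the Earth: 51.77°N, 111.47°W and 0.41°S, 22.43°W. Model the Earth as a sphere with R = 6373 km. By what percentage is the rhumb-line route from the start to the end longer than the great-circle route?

Great circle: σ = 1.5660 rad → d_gc = Rσ = 9980.4 km
Rhumb: Δφ = -0.9107, Δλ = +1.5540, Δψ = -1.0668, q = Δφ/Δψ = 0.8537 → d_rh = R√(Δφ²+q²Δλ²) = 10255.2 km
Excess = (10255.2 − 9980.4) / 9980.4 = 274.8 / 9980.4 = 2.753% ≈ 2.8%

2.8%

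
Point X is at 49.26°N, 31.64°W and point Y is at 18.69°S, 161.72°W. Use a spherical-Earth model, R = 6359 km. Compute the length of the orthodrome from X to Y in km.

Haversine: a = sin²(Δφ/2)+cos φ₁ cos φ₂ sin²(Δλ/2) = 0.82042;  σ = 2·atan2(√a,√(1−a))
σ = 129.854° → d = Rσ = 6359·2.26638 = 14412 km

14412 km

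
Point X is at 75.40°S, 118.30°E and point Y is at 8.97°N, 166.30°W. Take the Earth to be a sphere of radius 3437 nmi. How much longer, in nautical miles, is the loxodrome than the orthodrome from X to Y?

Great circle: cos σ = sin φ₁ sin φ₂ + cos φ₁ cos φ₂ cos Δλ,  σ = 1.6590 rad → d_gc = 5702.1 nmi
Rhumb line: Δψ = +2.2121, q = Δφ/Δψ = 0.6657, d_rh = R√(Δφ²+q²Δλ²) = 5889.0 nmi
Excess = 5889.0 − 5702.1 = 186.9 ≈ 187 nmi

187 nmi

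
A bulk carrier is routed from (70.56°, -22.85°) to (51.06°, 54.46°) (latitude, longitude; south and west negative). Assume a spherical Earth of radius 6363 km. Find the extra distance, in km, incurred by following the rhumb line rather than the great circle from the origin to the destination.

Great circle: cos σ = sin φ₁ sin φ₂ + cos φ₁ cos φ₂ cos Δλ,  σ = 0.6771 rad → d_gc = 4308.2 km
Rhumb line: Δψ = -0.7246, q = Δφ/Δψ = 0.4697, d_rh = R√(Δφ²+q²Δλ²) = 4577.3 km
Excess = 4577.3 − 4308.2 = 269.1 ≈ 269 km

269 km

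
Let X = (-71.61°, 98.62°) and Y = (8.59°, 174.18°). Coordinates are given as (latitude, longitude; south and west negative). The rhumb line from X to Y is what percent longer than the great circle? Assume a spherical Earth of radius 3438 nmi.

3.0%

Great circle: σ = 1.6348 rad → d_gc = Rσ = 5620.4 nmi
Rhumb: Δφ = +1.3998, Δλ = +1.3188, Δψ = +1.9714, q = Δφ/Δψ = 0.7100 → d_rh = R√(Δφ²+q²Δλ²) = 5789.8 nmi
Excess = (5789.8 − 5620.4) / 5620.4 = 169.4 / 5620.4 = 3.01% ≈ 3.0%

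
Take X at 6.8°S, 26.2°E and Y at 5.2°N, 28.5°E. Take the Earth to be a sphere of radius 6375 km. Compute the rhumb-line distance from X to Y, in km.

Δψ = ln[tan(π/4+φ₂/2)/tan(π/4+φ₁/2)] = +0.2098;  Δφ = +0.2094 rad,  Δλ = +0.0401 rad
q = Δφ/Δψ = 0.9981
d = R·√(Δφ² + q²Δλ²) = 6375·0.21324 = 1359 km

1359 km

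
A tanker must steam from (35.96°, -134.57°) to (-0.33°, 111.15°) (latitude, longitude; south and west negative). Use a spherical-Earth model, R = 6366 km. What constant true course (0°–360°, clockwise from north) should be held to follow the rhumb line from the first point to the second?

Meridional parts: M(φ₁)=+0.6734, M(φ₂)=-0.0058 → ΔM = -0.6792;  Δλ = -1.9946 rad
tan C = Δλ / ΔM = +2.9368 → C = 251.20°

251.2°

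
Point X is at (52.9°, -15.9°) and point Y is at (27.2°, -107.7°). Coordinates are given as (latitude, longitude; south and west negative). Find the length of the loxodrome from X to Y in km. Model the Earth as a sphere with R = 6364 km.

Δψ = ln[tan(π/4+φ₂/2)/tan(π/4+φ₁/2)] = -0.5983;  Δφ = -0.4485 rad,  Δλ = -1.6022 rad
q = Δφ/Δψ = 0.7497
d = R·√(Δφ² + q²Δλ²) = 6364·1.28221 = 8160 km

8160 km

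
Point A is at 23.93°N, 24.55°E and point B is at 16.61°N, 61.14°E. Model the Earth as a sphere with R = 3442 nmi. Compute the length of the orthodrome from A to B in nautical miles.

2102 nmi

cos σ = sin φ₁ sin φ₂ + cos φ₁ cos φ₂ cos Δλ
      = sin(23.93°)sin(16.61°) + cos(23.93°)cos(16.61°)cos(36.59°) = 0.8192
σ = 34.992° → d = Rσ = 3442·0.61073 = 2102 nmi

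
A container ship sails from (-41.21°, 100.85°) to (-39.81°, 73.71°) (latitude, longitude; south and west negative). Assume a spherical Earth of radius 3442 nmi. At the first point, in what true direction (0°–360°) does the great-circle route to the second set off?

264.9°

θ = atan2( sin Δλ·cos φ₂ ,  cos φ₁ sin φ₂ − sin φ₁ cos φ₂ cos Δλ )
  = atan2(-0.3504, -0.0313) = 264.90°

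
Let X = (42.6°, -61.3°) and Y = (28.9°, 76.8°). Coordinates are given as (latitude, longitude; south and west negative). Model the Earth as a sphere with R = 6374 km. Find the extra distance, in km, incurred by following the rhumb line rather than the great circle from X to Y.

1513 km

Great circle: cos σ = sin φ₁ sin φ₂ + cos φ₁ cos φ₂ cos Δλ,  σ = 1.7239 rad → d_gc = 10988.3 km
Rhumb line: Δψ = -0.2961, q = Δφ/Δψ = 0.8076, d_rh = R√(Δφ²+q²Δλ²) = 12500.9 km
Excess = 12500.9 − 10988.3 = 1512.6 ≈ 1513 km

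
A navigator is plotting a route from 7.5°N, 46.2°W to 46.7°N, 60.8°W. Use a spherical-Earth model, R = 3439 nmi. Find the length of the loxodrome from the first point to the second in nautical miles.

2471 nmi

Δψ = ln[tan(π/4+φ₂/2)/tan(π/4+φ₁/2)] = +0.7927;  Δφ = +0.6842 rad,  Δλ = -0.2548 rad
q = Δφ/Δψ = 0.8631
d = R·√(Δφ² + q²Δλ²) = 3439·0.71865 = 2471 nmi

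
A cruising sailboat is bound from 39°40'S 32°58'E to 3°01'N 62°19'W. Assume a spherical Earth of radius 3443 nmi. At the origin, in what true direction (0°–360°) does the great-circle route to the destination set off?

269.0°

N = sin Δλ·cos φ₂ = -0.9944;  D = cos φ₁ sin φ₂ − sin φ₁ cos φ₂ cos Δλ = -0.0182
initial course = atan2(N, D) = 268.95°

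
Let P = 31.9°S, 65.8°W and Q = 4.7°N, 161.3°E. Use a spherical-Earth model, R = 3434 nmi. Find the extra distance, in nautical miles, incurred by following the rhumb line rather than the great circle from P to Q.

Great circle: cos σ = sin φ₁ sin φ₂ + cos φ₁ cos φ₂ cos Δλ,  σ = 2.2386 rad → d_gc = 7687.4 nmi
Rhumb line: Δψ = +0.6701, q = Δφ/Δψ = 0.9533, d_rh = R√(Δφ²+q²Δλ²) = 7903.7 nmi
Excess = 7903.7 − 7687.4 = 216.3 ≈ 216 nmi

216 nmi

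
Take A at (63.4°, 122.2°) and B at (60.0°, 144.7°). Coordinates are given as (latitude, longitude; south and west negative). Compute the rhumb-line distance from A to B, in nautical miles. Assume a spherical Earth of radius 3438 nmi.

671 nmi

Δψ = ln[tan(π/4+φ₂/2)/tan(π/4+φ₁/2)] = -0.1253;  Δφ = -0.0593 rad,  Δλ = +0.3927 rad
q = Δφ/Δψ = 0.4735
d = R·√(Δφ² + q²Δλ²) = 3438·0.19520 = 671 nmi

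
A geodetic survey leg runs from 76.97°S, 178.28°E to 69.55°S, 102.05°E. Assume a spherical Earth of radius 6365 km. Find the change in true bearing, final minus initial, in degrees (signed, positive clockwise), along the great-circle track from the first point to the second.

At departure: θ₁ = atan2(sin Δλ cos φ₂, cos φ₁ sin φ₂ − sin φ₁ cos φ₂ cos Δλ) = 249.00°
At arrival: θ₂ = atan2(sin Δλ cos φ₁, −cos φ₂ sin φ₁ + sin φ₂ cos φ₁ cos Δλ) = 322.95°
Δθ = θ₂ − θ₁ = +73.9°

+73.9°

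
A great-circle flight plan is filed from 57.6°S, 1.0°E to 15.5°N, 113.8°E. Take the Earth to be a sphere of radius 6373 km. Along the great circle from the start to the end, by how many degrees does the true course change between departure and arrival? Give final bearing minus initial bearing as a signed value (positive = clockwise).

Initial bearing θ₁ = atan2(sin Δλ cos φ₂, cos φ₁ sin φ₂ − sin φ₁ cos φ₂ cos Δλ) = 100.96°
Final bearing θ₂ = (initial bearing from the destination back to the start) + 180° = 33.09°
Δθ = θ₂ − θ₁ = -67.9°

-67.9°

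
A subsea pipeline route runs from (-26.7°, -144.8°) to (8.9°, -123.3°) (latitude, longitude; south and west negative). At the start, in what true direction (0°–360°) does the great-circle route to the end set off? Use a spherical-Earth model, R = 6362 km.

33.3°

θ = atan2( sin Δλ·cos φ₂ ,  cos φ₁ sin φ₂ − sin φ₁ cos φ₂ cos Δλ )
  = atan2(+0.3621, +0.5512) = 33.30°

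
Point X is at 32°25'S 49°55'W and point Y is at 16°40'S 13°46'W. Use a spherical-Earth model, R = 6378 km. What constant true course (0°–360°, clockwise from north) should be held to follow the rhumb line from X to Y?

Meridional parts: M(φ₁)=-0.5986, M(φ₂)=-0.2951 → ΔM = +0.3035;  Δλ = +0.6309 rad
tan C = Δλ / ΔM = +2.0785 → C = 64.31°

64.3°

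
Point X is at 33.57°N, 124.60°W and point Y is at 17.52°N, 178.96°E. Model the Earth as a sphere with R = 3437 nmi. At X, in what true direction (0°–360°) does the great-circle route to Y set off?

267.1°

N = sin Δλ·cos φ₂ = -0.7947;  D = cos φ₁ sin φ₂ − sin φ₁ cos φ₂ cos Δλ = -0.0407
initial course = atan2(N, D) = 267.07°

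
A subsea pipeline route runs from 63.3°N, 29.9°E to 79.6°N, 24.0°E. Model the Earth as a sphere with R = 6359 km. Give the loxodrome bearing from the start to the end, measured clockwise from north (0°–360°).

Δψ = ln[tan(π/4+φ₂/2)/tan(π/4+φ₁/2)] = +0.9584
Δλ = -0.1030 rad (taken the short way round)
course = atan2(Δλ, Δψ) = 353.87°

353.9°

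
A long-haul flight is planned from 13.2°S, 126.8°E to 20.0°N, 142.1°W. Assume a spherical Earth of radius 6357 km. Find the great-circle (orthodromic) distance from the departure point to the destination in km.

Haversine: a = sin²(Δφ/2)+cos φ₁ cos φ₂ sin²(Δλ/2) = 0.54783;  σ = 2·atan2(√a,√(1−a))
σ = 95.490° → d = Rσ = 6357·1.66661 = 10595 km

10595 km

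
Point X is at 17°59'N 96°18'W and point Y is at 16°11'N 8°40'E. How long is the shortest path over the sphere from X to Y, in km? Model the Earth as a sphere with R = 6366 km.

10957 km

cos σ = sin φ₁ sin φ₂ + cos φ₁ cos φ₂ cos Δλ
      = sin(17.98°)sin(16.18°) + cos(17.98°)cos(16.18°)cos(104.97°) = -0.1499
σ = 98.619° → d = Rσ = 6366·1.72122 = 10957 km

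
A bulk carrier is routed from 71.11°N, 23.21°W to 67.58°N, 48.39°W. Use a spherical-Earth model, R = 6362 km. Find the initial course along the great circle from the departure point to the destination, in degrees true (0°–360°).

θ = atan2( sin Δλ·cos φ₂ ,  cos φ₁ sin φ₂ − sin φ₁ cos φ₂ cos Δλ )
  = atan2(-0.1623, -0.0273) = 260.46°

260.5°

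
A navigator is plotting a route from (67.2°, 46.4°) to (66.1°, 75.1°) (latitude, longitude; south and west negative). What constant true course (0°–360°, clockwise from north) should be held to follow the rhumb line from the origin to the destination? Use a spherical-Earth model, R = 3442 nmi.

Δψ = ln[tan(π/4+φ₂/2)/tan(π/4+φ₁/2)] = -0.0484
Δλ = +0.5009 rad (taken the short way round)
course = atan2(Δλ, Δψ) = 95.52°

95.5°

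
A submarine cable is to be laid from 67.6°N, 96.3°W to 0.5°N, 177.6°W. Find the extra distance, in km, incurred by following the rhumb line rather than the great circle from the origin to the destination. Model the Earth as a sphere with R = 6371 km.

355 km

Great circle: cos σ = sin φ₁ sin φ₂ + cos φ₁ cos φ₂ cos Δλ,  σ = 1.5050 rad → d_gc = 9588.6 km
Rhumb line: Δψ = -1.6107, q = Δφ/Δψ = 0.7271, d_rh = R√(Δφ²+q²Δλ²) = 9943.4 km
Excess = 9943.4 − 9588.6 = 354.8 ≈ 355 km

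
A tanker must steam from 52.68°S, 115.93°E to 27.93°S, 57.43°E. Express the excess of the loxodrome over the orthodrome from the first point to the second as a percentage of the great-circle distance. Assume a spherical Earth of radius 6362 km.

2.0%

Great circle: σ = 0.8601 rad → d_gc = Rσ = 5471.9 km
Rhumb: Δφ = +0.4320, Δλ = -1.0210, Δψ = +0.5776, q = Δφ/Δψ = 0.7479 → d_rh = R√(Δφ²+q²Δλ²) = 5581.6 km
Excess = (5581.6 − 5471.9) / 5471.9 = 109.7 / 5471.9 = 2.00% ≈ 2.0%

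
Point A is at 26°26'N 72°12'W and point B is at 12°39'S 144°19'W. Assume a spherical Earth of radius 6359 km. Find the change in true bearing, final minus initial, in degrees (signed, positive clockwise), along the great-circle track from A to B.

-10.6°

Initial bearing θ₁ = atan2(sin Δλ cos φ₂, cos φ₁ sin φ₂ − sin φ₁ cos φ₂ cos Δλ) = 250.46°
Final bearing θ₂ = (initial bearing from the destination back to the start) + 180° = 239.87°
Δθ = θ₂ − θ₁ = -10.6°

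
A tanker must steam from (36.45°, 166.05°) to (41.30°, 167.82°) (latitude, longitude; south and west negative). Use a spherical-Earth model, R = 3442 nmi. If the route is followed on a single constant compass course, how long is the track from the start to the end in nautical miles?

303 nmi

Δψ = ln[tan(π/4+φ₂/2)/tan(π/4+φ₁/2)] = +0.1088;  Δφ = +0.0846 rad,  Δλ = +0.0309 rad
q = Δφ/Δψ = 0.7780
d = R·√(Δφ² + q²Δλ²) = 3442·0.08799 = 303 nmi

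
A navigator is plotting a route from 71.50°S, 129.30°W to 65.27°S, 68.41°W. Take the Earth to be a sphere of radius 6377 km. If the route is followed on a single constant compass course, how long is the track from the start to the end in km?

Rhumb course C = atan2(Δλ, Δψ) with Δψ = ln[tan(π/4+φ₂/2)/tan(π/4+φ₁/2)] = +0.2972, Δλ = +1.0627 → C = 74.38°
d = R·|Δφ| / |cos C| = 6377·0.10873 / 0.26932 = 2575 km

2575 km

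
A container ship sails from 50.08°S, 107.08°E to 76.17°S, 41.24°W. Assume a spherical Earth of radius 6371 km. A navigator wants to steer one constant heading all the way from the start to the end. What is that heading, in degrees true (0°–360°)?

Meridional parts: M(φ₁)=-1.0129, M(φ₂)=-2.1097 → ΔM = -1.0968;  Δλ = -2.5887 rad
tan C = Δλ / ΔM = +2.3602 → C = 247.04°

247.0°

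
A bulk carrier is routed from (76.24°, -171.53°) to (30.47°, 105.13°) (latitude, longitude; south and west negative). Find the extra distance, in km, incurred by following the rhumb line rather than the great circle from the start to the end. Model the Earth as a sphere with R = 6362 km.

Great circle: cos σ = sin φ₁ sin φ₂ + cos φ₁ cos φ₂ cos Δλ,  σ = 1.0283 rad → d_gc = 6541.8 km
Rhumb line: Δψ = -1.5560, q = Δφ/Δψ = 0.5134, d_rh = R√(Δφ²+q²Δλ²) = 6957.0 km
Excess = 6957.0 − 6541.8 = 415.2 ≈ 415 km

415 km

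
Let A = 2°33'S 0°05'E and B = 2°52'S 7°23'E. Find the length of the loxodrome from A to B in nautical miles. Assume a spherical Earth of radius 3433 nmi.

437 nmi

Δψ = ln[tan(π/4+φ₂/2)/tan(π/4+φ₁/2)] = -0.0055;  Δφ = -0.0055 rad,  Δλ = +0.1274 rad
q = Δφ/Δψ = 0.9989
d = R·√(Δφ² + q²Δλ²) = 3433·0.12739 = 437 nmi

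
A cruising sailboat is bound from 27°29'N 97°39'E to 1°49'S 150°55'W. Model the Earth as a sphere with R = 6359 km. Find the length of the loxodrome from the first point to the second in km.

Rhumb course C = atan2(Δλ, Δψ) with Δψ = ln[tan(π/4+φ₂/2)/tan(π/4+φ₁/2)] = -0.5309, Δλ = +1.9449 → C = 105.27°
d = R·|Δφ| / |cos C| = 6359·0.51138 / 0.26335 = 12348 km

12348 km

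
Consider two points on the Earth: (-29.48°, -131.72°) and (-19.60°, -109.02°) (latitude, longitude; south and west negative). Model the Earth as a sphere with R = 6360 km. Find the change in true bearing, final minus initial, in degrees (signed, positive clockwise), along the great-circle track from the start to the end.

At departure: θ₁ = atan2(sin Δλ cos φ₂, cos φ₁ sin φ₂ − sin φ₁ cos φ₂ cos Δλ) = 69.53°
At arrival: θ₂ = atan2(sin Δλ cos φ₁, −cos φ₂ sin φ₁ + sin φ₂ cos φ₁ cos Δλ) = 59.97°
Δθ = θ₂ − θ₁ = -9.6°

-9.6°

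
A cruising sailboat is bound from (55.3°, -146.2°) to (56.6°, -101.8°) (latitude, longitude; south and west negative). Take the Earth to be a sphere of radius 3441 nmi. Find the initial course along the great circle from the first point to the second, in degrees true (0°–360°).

θ = atan2( sin Δλ·cos φ₂ ,  cos φ₁ sin φ₂ − sin φ₁ cos φ₂ cos Δλ )
  = atan2(+0.3852, +0.1519) = 68.47°

68.5°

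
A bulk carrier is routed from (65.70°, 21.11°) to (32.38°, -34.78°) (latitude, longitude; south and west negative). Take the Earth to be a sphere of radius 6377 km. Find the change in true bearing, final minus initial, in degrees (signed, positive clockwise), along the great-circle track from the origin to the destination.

At departure: θ₁ = atan2(sin Δλ cos φ₂, cos φ₁ sin φ₂ − sin φ₁ cos φ₂ cos Δλ) = 253.19°
At arrival: θ₂ = atan2(sin Δλ cos φ₁, −cos φ₂ sin φ₁ + sin φ₂ cos φ₁ cos Δλ) = 207.80°
Δθ = θ₂ − θ₁ = -45.4°

-45.4°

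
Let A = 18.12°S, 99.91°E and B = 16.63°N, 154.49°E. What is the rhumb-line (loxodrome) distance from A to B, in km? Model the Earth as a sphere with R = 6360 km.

Δψ = ln[tan(π/4+φ₂/2)/tan(π/4+φ₁/2)] = +0.6161;  Δφ = +0.6065 rad,  Δλ = +0.9526 rad
q = Δφ/Δψ = 0.9845
d = R·√(Δφ² + q²Δλ²) = 6360·1.11683 = 7103 km

7103 km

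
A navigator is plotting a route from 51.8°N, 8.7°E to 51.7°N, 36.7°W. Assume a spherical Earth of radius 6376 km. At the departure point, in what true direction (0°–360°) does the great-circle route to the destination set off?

288.0°

N = sin Δλ·cos φ₂ = -0.4413;  D = cos φ₁ sin φ₂ − sin φ₁ cos φ₂ cos Δλ = +0.1433
initial course = atan2(N, D) = 287.99°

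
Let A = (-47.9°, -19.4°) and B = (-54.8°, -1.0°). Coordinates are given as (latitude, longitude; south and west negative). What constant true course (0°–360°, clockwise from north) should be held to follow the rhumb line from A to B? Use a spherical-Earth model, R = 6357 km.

Δψ = ln[tan(π/4+φ₂/2)/tan(π/4+φ₁/2)] = -0.1933
Δλ = +0.3211 rad (taken the short way round)
course = atan2(Δλ, Δψ) = 121.04°

121.0°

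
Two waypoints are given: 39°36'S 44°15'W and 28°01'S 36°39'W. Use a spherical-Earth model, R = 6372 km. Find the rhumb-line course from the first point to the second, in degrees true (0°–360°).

28.5°

Meridional parts: M(φ₁)=-0.7538, M(φ₂)=-0.5097 → ΔM = +0.2441;  Δλ = +0.1326 rad
tan C = Δλ / ΔM = +0.5434 → C = 28.52°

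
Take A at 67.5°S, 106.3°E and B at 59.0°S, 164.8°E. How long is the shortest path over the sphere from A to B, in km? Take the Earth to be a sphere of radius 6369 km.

2946 km

Haversine: a = sin²(Δφ/2)+cos φ₁ cos φ₂ sin²(Δλ/2) = 0.05255;  σ = 2·atan2(√a,√(1−a))
σ = 26.504° → d = Rσ = 6369·0.46258 = 2946 km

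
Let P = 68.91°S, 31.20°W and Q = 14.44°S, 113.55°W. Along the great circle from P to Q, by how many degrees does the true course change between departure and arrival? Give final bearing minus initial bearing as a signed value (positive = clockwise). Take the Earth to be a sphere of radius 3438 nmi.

At departure: θ₁ = atan2(sin Δλ cos φ₂, cos φ₁ sin φ₂ − sin φ₁ cos φ₂ cos Δλ) = 271.82°
At arrival: θ₂ = atan2(sin Δλ cos φ₁, −cos φ₂ sin φ₁ + sin φ₂ cos φ₁ cos Δλ) = 338.20°
Δθ = θ₂ − θ₁ = +66.4°

+66.4°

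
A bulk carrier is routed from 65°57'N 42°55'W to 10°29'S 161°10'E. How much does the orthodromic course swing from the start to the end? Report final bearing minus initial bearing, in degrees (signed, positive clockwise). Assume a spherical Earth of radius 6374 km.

-140.4°

At departure: θ₁ = atan2(sin Δλ cos φ₂, cos φ₁ sin φ₂ − sin φ₁ cos φ₂ cos Δλ) = 331.71°
At arrival: θ₂ = atan2(sin Δλ cos φ₁, −cos φ₂ sin φ₁ + sin φ₂ cos φ₁ cos Δλ) = 191.33°
Δθ = θ₂ − θ₁ = -140.4°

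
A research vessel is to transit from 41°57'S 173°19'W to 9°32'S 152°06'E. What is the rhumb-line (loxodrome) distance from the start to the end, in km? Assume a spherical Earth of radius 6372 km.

Rhumb course C = atan2(Δλ, Δψ) with Δψ = ln[tan(π/4+φ₂/2)/tan(π/4+φ₁/2)] = +0.6408, Δλ = -0.6036 → C = 316.71°
d = R·|Δφ| / |cos C| = 6372·0.56578 / 0.72794 = 4953 km

4953 km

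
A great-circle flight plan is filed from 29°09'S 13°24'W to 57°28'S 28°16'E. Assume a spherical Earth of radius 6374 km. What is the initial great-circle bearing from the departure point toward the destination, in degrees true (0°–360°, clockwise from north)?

146.5°

θ = atan2( sin Δλ·cos φ₂ ,  cos φ₁ sin φ₂ − sin φ₁ cos φ₂ cos Δλ )
  = atan2(+0.3575, -0.5406) = 146.52°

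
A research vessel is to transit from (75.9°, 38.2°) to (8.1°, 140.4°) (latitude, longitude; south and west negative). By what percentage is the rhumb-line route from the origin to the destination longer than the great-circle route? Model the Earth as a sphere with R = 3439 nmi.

Great circle: σ = 1.4850 rad → d_gc = Rσ = 5106.9 nmi
Rhumb: Δφ = -1.1833, Δλ = +1.7837, Δψ = -1.9483, q = Δφ/Δψ = 0.6074 → d_rh = R√(Δφ²+q²Δλ²) = 5517.4 nmi
Excess = (5517.4 − 5106.9) / 5106.9 = 410.5 / 5106.9 = 8.04% ≈ 8.0%

8.0%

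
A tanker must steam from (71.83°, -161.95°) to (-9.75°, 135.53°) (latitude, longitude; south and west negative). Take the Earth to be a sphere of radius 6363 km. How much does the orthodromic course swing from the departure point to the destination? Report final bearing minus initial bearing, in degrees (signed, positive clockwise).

-44.9°

Initial bearing θ₁ = atan2(sin Δλ cos φ₂, cos φ₁ sin φ₂ − sin φ₁ cos φ₂ cos Δλ) = 240.99°
Final bearing θ₂ = (initial bearing from the destination back to the start) + 180° = 196.06°
Δθ = θ₂ − θ₁ = -44.9°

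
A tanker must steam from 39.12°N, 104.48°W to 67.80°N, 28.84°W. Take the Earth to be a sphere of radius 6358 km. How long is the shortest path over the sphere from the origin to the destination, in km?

5431 km

cos σ = sin φ₁ sin φ₂ + cos φ₁ cos φ₂ cos Δλ
      = sin(39.12°)sin(67.80°) + cos(39.12°)cos(67.80°)cos(75.64°) = 0.6569
σ = 48.938° → d = Rσ = 6358·0.85413 = 5431 km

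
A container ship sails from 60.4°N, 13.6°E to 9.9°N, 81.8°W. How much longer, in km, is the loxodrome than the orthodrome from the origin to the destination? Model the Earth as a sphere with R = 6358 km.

492 km

Great circle: cos σ = sin φ₁ sin φ₂ + cos φ₁ cos φ₂ cos Δλ,  σ = 1.4669 rad → d_gc = 9326.6 km
Rhumb line: Δψ = -1.1574, q = Δφ/Δψ = 0.7616, d_rh = R√(Δφ²+q²Δλ²) = 9818.4 km
Excess = 9818.4 − 9326.6 = 491.8 ≈ 492 km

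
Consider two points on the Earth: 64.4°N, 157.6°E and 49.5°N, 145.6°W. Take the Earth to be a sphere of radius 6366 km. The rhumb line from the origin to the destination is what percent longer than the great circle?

Great circle: σ = 0.5746 rad → d_gc = Rσ = 3657.8 km
Rhumb: Δφ = -0.2601, Δλ = +0.9913, Δψ = -0.4848, q = Δφ/Δψ = 0.5364 → d_rh = R√(Δφ²+q²Δλ²) = 3768.6 km
Excess = (3768.6 − 3657.8) / 3657.8 = 110.8 / 3657.8 = 3.03% ≈ 3.0%

3.0%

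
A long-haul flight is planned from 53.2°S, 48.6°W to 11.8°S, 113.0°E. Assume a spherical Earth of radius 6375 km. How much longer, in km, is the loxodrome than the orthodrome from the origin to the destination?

2671 km

Great circle: cos σ = sin φ₁ sin φ₂ + cos φ₁ cos φ₂ cos Δλ,  σ = 1.9743 rad → d_gc = 12586.1 km
Rhumb line: Δψ = +0.8932, q = Δφ/Δψ = 0.8089, d_rh = R√(Δφ²+q²Δλ²) = 15257.0 km
Excess = 15257.0 − 12586.1 = 2670.9 ≈ 2671 km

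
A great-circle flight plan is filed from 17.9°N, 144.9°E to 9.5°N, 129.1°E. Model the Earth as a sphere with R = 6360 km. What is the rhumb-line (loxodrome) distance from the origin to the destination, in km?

1941 km

Rhumb course C = atan2(Δλ, Δψ) with Δψ = ln[tan(π/4+φ₂/2)/tan(π/4+φ₁/2)] = -0.1511, Δλ = -0.2758 → C = 241.29°
d = R·|Δφ| / |cos C| = 6360·0.14661 / 0.48041 = 1941 km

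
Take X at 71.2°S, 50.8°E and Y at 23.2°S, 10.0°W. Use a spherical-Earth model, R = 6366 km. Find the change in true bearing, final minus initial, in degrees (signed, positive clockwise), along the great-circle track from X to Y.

Initial bearing θ₁ = atan2(sin Δλ cos φ₂, cos φ₁ sin φ₂ − sin φ₁ cos φ₂ cos Δλ) = 290.35°
Final bearing θ₂ = (initial bearing from the destination back to the start) + 180° = 340.81°
Δθ = θ₂ − θ₁ = +50.5°

+50.5°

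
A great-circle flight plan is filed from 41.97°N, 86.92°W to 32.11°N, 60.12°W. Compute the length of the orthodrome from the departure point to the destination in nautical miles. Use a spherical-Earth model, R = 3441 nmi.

1407 nmi

cos σ = sin φ₁ sin φ₂ + cos φ₁ cos φ₂ cos Δλ
      = sin(41.97°)sin(32.11°) + cos(41.97°)cos(32.11°)cos(26.80°) = 0.9176
σ = 23.425° → d = Rσ = 3441·0.40884 = 1407 nmi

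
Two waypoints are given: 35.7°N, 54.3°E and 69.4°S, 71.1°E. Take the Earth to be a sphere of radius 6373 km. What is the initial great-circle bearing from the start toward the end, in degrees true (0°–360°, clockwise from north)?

173.9°

θ = atan2( sin Δλ·cos φ₂ ,  cos φ₁ sin φ₂ − sin φ₁ cos φ₂ cos Δλ )
  = atan2(+0.1017, -0.9567) = 173.93°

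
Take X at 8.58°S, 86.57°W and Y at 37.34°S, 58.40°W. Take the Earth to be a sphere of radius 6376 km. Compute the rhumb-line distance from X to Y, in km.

4282 km

Δψ = ln[tan(π/4+φ₂/2)/tan(π/4+φ₁/2)] = -0.5531;  Δφ = -0.5020 rad,  Δλ = +0.4917 rad
q = Δφ/Δψ = 0.9075
d = R·√(Δφ² + q²Δλ²) = 6376·0.67159 = 4282 km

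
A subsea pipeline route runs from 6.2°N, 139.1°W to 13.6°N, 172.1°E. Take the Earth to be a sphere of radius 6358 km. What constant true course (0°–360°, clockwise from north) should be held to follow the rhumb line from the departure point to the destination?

Δψ = ln[tan(π/4+φ₂/2)/tan(π/4+φ₁/2)] = +0.1312
Δλ = -0.8517 rad (taken the short way round)
course = atan2(Δλ, Δψ) = 278.76°

278.8°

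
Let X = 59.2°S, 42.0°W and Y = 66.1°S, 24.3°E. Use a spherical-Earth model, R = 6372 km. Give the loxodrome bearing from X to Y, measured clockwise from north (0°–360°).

Meridional parts: M(φ₁)=-1.2894, M(φ₂)=-1.5528 → ΔM = -0.2635;  Δλ = +1.1572 rad
tan C = Δλ / ΔM = -4.3918 → C = 102.83°

102.8°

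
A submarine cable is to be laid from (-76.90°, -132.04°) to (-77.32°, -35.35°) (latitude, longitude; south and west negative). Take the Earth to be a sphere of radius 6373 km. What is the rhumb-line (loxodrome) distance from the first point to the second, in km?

2399 km

Δψ = ln[tan(π/4+φ₂/2)/tan(π/4+φ₁/2)] = -0.0329;  Δφ = -0.0073 rad,  Δλ = +1.6876 rad
q = Δφ/Δψ = 0.2231
d = R·√(Δφ² + q²Δλ²) = 6373·0.37650 = 2399 km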